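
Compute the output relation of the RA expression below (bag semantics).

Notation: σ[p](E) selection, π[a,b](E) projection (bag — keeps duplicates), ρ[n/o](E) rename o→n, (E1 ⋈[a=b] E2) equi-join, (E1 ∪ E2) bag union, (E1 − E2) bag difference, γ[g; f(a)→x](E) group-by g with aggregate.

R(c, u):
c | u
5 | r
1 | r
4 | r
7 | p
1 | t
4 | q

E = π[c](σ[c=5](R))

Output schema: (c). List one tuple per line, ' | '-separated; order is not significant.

Stepwise |·|:
  R → 6
  σ[c=5](R) → 1
  π[c](σ[c=5](R)) → 1

== RESULT ==
c
5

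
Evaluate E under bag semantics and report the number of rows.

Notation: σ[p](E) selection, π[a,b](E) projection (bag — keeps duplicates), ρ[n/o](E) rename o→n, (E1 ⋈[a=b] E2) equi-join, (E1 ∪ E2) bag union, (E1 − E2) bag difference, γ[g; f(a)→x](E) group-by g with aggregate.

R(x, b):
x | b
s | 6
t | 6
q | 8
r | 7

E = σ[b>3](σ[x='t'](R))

Row counts bottom-up:
  R → 4
  σ[x='t'](R) → 1
  σ[b>3](σ[x='t'](R)) → 1

|E| = 1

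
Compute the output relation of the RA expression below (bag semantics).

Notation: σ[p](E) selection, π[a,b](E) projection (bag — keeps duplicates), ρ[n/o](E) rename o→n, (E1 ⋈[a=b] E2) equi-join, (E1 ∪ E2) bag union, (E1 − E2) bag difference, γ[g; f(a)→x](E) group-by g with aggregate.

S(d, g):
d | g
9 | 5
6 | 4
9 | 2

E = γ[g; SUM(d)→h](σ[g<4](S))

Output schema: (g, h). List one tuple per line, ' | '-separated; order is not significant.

Stepwise |·|:
  S → 3
  σ[g<4](S) → 1
  γ[g; SUM(d)→h](σ[g<4](S)) → 1

== RESULT ==
g | h
2 | 9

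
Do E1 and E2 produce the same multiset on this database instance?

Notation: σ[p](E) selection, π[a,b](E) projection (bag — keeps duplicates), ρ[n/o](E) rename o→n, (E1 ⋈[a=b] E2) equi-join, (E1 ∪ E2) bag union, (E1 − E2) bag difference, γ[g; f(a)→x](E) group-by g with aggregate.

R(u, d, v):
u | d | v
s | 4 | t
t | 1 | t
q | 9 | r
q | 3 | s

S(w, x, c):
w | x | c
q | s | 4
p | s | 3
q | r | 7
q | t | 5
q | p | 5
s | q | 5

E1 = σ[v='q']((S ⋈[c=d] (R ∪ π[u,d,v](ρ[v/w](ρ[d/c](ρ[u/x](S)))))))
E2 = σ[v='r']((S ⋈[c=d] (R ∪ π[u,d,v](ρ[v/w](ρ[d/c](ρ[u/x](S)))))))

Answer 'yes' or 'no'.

E1 stepwise |·|:
  S → 6
  R → 4
  S → 6
  ρ[u/x](S) → 6
  ρ[d/c](ρ[u/x](S)) → 6
  ρ[v/w](ρ[d/c](ρ[u/x](S))) → 6
  π[u,d,v](ρ[v/w](ρ[d/c](ρ[u/x](S)))) → 6
  (R ∪ π[u,d,v](ρ[v/w](ρ[d/c](ρ[u/x](S))))) → 10
  (S ⋈[c=d] (R ∪ π[u,d,v](ρ[v/w](ρ[d/c](ρ[u/x](S)))))) → 14
  σ[v='q']((S ⋈[c=d] (R ∪ π[u,d,v](ρ[v/w](ρ[d/c](ρ[u/x](S))))))) → 8
E2 stepwise |·|:
  S → 6
  R → 4
  S → 6
  ρ[u/x](S) → 6
  ρ[d/c](ρ[u/x](S)) → 6
  ρ[v/w](ρ[d/c](ρ[u/x](S))) → 6
  π[u,d,v](ρ[v/w](ρ[d/c](ρ[u/x](S)))) → 6
  (R ∪ π[u,d,v](ρ[v/w](ρ[d/c](ρ[u/x](S))))) → 10
  (S ⋈[c=d] (R ∪ π[u,d,v](ρ[v/w](ρ[d/c](ρ[u/x](S)))))) → 14
  σ[v='r']((S ⋈[c=d] (R ∪ π[u,d,v](ρ[v/w](ρ[d/c](ρ[u/x](S))))))) → 0

E1 result:
w | x | c | u | d | v
q | p | 5 | p | 5 | q
q | p | 5 | t | 5 | q
q | r | 7 | r | 7 | q
q | s | 4 | s | 4 | q
q | t | 5 | p | 5 | q
q | t | 5 | t | 5 | q
s | q | 5 | p | 5 | q
s | q | 5 | t | 5 | q
E2 result:
w | x | c | u | d | v
(0 rows)
Witness: ('q', 't', 5, 'p', 5, 'q') appears 1× in E1 but 0× in E2.

no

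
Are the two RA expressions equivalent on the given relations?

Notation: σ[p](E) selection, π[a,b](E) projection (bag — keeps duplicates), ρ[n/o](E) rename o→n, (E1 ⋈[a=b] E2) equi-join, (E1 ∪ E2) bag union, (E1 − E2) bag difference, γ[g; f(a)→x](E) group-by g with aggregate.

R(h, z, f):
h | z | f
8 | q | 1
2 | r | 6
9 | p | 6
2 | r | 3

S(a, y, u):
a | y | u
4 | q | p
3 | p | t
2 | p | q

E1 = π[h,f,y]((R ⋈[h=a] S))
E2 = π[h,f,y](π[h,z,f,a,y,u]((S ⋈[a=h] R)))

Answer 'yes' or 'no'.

E1 row counts bottom-up:
  R → 4
  S → 3
  (R ⋈[h=a] S) → 2
  π[h,f,y]((R ⋈[h=a] S)) → 2
E2 row counts bottom-up:
  S → 3
  R → 4
  (S ⋈[a=h] R) → 2
  π[h,z,f,a,y,u]((S ⋈[a=h] R)) → 2
  π[h,f,y](π[h,z,f,a,y,u]((S ⋈[a=h] R))) → 2

E1 and E2 produce the same multiset:
h | f | y
2 | 3 | p
2 | 6 | p

yes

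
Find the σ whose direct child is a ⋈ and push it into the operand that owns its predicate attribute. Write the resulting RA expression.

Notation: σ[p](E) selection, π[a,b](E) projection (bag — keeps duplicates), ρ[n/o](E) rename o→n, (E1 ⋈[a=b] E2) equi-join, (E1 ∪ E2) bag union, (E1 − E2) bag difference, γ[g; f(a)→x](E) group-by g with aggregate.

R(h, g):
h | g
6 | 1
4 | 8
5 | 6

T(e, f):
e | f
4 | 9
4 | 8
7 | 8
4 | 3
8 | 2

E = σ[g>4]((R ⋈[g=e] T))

σ filters on g, owned by the left side.
E' = (σ[g>4](R) ⋈[g=e] T)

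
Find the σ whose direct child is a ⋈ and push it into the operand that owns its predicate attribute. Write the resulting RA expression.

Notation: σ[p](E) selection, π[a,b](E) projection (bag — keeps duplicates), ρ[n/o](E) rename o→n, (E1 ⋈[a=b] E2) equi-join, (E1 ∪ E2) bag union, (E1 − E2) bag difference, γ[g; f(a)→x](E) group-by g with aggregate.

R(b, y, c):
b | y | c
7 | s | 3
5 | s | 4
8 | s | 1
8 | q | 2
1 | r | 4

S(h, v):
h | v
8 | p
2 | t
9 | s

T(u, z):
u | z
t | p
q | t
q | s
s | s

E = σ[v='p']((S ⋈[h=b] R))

σ filters on v, owned by the left side.
E' = (σ[v='p'](S) ⋈[h=b] R)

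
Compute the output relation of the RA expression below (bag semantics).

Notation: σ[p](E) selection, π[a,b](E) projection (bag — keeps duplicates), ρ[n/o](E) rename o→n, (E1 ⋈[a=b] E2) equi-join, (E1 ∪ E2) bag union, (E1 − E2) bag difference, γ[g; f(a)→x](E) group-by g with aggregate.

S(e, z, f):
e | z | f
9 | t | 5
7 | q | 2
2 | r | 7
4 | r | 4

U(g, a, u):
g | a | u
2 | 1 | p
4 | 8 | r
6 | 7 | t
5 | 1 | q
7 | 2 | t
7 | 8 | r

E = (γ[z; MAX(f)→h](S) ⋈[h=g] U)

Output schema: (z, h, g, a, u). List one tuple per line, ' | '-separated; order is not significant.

Stepwise |·|:
  S → 4
  γ[z; MAX(f)→h](S) → 3
  U → 6
  (γ[z; MAX(f)→h](S) ⋈[h=g] U) → 4

== RESULT ==
z | h | g | a | u
q | 2 | 2 | 1 | p
r | 7 | 7 | 2 | t
r | 7 | 7 | 8 | r
t | 5 | 5 | 1 | q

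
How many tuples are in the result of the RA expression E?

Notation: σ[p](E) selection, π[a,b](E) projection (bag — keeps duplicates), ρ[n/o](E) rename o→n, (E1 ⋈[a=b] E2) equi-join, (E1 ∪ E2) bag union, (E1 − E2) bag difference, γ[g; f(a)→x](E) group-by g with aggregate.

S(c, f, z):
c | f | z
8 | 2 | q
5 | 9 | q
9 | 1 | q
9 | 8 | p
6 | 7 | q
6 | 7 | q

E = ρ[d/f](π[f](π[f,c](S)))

Row counts bottom-up:
  S → 6
  π[f,c](S) → 6
  π[f](π[f,c](S)) → 6
  ρ[d/f](π[f](π[f,c](S))) → 6

|E| = 6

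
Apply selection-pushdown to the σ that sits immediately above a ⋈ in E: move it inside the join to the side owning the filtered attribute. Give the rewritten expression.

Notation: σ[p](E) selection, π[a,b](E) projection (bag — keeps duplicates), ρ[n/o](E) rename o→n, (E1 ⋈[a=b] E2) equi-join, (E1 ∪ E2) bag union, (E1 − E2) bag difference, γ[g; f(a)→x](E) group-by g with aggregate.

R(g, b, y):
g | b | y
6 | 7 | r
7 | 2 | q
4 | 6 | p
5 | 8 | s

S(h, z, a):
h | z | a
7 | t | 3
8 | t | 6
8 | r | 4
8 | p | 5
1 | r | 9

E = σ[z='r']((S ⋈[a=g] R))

σ filters on z, owned by the left side.
E' = (σ[z='r'](S) ⋈[a=g] R)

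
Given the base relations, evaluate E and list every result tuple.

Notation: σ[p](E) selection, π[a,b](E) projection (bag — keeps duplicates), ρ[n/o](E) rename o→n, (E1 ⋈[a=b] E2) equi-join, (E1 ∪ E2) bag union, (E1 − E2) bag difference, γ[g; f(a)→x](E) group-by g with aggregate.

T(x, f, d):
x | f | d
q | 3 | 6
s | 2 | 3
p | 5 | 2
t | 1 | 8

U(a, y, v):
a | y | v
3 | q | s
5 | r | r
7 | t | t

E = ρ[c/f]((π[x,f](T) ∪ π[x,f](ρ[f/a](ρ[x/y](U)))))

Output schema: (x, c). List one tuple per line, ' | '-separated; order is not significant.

Stepwise |·|:
  T → 4
  π[x,f](T) → 4
  U → 3
  ρ[x/y](U) → 3
  ρ[f/a](ρ[x/y](U)) → 3
  π[x,f](ρ[f/a](ρ[x/y](U))) → 3
  (π[x,f](T) ∪ π[x,f](ρ[f/a](ρ[x/y](U)))) → 7
  ρ[c/f]((π[x,f](T) ∪ π[x,f](ρ[f/a](ρ[x/y](U))))) → 7

== RESULT ==
x | c
p | 5
q | 3
q | 3
r | 5
s | 2
t | 1
t | 7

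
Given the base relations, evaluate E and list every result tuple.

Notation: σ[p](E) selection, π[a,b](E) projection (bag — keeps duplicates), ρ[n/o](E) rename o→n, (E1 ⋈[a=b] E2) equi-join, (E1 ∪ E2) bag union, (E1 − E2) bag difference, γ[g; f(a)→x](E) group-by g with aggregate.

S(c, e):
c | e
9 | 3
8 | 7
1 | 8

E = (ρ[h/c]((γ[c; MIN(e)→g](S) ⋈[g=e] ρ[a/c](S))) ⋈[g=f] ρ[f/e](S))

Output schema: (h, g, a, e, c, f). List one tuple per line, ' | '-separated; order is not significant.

Per-node cardinality:
  S → 3
  γ[c; MIN(e)→g](S) → 3
  S → 3
  ρ[a/c](S) → 3
  (γ[c; MIN(e)→g](S) ⋈[g=e] ρ[a/c](S)) → 3
  ρ[h/c]((γ[c; MIN(e)→g](S) ⋈[g=e] ρ[a/c](S))) → 3
  S → 3
  ρ[f/e](S) → 3
  (ρ[h/c]((γ[c; MIN(e)→g](S) ⋈[g=e] ρ[a/c](S))) ⋈[g=f] ρ[f/e](S)) → 3

== RESULT ==
h | g | a | e | c | f
1 | 8 | 1 | 8 | 1 | 8
8 | 7 | 8 | 7 | 8 | 7
9 | 3 | 9 | 3 | 9 | 3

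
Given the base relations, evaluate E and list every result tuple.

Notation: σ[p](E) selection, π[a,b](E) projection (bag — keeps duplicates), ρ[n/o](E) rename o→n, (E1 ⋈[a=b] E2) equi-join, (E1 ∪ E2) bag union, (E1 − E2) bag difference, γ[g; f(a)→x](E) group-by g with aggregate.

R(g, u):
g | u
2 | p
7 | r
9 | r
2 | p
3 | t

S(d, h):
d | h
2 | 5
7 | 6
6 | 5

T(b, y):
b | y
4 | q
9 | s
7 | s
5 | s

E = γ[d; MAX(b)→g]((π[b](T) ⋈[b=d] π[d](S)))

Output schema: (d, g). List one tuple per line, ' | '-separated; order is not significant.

Per-node cardinality:
  T → 4
  π[b](T) → 4
  S → 3
  π[d](S) → 3
  (π[b](T) ⋈[b=d] π[d](S)) → 1
  γ[d; MAX(b)→g]((π[b](T) ⋈[b=d] π[d](S))) → 1

== RESULT ==
d | g
7 | 7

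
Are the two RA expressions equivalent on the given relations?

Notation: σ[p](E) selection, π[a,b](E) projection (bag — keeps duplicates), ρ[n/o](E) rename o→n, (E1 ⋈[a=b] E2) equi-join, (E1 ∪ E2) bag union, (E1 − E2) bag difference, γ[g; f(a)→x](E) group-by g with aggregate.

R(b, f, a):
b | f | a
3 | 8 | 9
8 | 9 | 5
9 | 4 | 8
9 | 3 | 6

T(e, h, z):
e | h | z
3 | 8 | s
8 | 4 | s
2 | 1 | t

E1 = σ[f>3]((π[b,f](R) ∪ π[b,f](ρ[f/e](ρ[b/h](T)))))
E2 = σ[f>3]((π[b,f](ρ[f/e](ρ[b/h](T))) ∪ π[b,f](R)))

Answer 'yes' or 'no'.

E1 subexpression sizes:
  R → 4
  π[b,f](R) → 4
  T → 3
  ρ[b/h](T) → 3
  ρ[f/e](ρ[b/h](T)) → 3
  π[b,f](ρ[f/e](ρ[b/h](T))) → 3
  (π[b,f](R) ∪ π[b,f](ρ[f/e](ρ[b/h](T)))) → 7
  σ[f>3]((π[b,f](R) ∪ π[b,f](ρ[f/e](ρ[b/h](T))))) → 4
E2 subexpression sizes:
  T → 3
  ρ[b/h](T) → 3
  ρ[f/e](ρ[b/h](T)) → 3
  π[b,f](ρ[f/e](ρ[b/h](T))) → 3
  R → 4
  π[b,f](R) → 4
  (π[b,f](ρ[f/e](ρ[b/h](T))) ∪ π[b,f](R)) → 7
  σ[f>3]((π[b,f](ρ[f/e](ρ[b/h](T))) ∪ π[b,f](R))) → 4

E1 and E2 produce the same multiset:
b | f
3 | 8
4 | 8
8 | 9
9 | 4

yes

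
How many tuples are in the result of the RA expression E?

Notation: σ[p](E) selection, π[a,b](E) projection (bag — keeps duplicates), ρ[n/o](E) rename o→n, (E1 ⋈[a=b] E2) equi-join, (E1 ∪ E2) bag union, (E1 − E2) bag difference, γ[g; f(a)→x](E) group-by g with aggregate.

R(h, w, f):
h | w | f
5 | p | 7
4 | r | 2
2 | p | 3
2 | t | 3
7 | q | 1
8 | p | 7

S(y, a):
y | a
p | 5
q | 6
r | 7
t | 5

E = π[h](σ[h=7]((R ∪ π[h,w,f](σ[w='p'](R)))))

Per-node cardinality:
  R → 6
  R → 6
  σ[w='p'](R) → 3
  π[h,w,f](σ[w='p'](R)) → 3
  (R ∪ π[h,w,f](σ[w='p'](R))) → 9
  σ[h=7]((R ∪ π[h,w,f](σ[w='p'](R)))) → 1
  π[h](σ[h=7]((R ∪ π[h,w,f](σ[w='p'](R))))) → 1

|E| = 1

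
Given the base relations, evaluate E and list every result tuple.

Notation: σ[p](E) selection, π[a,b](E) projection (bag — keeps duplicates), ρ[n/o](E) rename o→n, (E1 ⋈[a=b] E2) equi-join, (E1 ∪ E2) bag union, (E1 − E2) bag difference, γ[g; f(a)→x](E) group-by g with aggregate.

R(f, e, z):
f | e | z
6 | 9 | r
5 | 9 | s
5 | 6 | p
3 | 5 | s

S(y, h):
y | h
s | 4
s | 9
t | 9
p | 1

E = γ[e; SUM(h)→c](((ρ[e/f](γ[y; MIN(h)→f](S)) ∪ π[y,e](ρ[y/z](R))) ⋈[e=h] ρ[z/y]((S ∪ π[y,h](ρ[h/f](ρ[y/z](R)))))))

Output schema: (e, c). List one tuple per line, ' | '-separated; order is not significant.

Per-node cardinality:
  S → 4
  γ[y; MIN(h)→f](S) → 3
  ρ[e/f](γ[y; MIN(h)→f](S)) → 3
  R → 4
  ρ[y/z](R) → 4
  π[y,e](ρ[y/z](R)) → 4
  (ρ[e/f](γ[y; MIN(h)→f](S)) ∪ π[y,e](ρ[y/z](R))) → 7
  S → 4
  R → 4
  ρ[y/z](R) → 4
  ρ[h/f](ρ[y/z](R)) → 4
  π[y,h](ρ[h/f](ρ[y/z](R))) → 4
  (S ∪ π[y,h](ρ[h/f](ρ[y/z](R)))) → 8
  ρ[z/y]((S ∪ π[y,h](ρ[h/f](ρ[y/z](R))))) → 8
  ((ρ[e/f](γ[y; MIN(h)→f](S)) ∪ π[y,e](ρ[y/z](R))) ⋈[e=h] ρ[z/y]((S ∪ π[y,h](ρ[h/f](ρ[y/z](R)))))) → 11
  γ[e; SUM(h)→c](((ρ[e/f](γ[y; MIN(h)→f](S)) ∪ π[y,e](ρ[y/z](R))) ⋈[e=h] ρ[z/y]((S ∪ π[y,h](ρ[h/f](ρ[y/z](R))))))) → 5

== RESULT ==
e | c
1 | 1
4 | 4
5 | 10
6 | 6
9 | 54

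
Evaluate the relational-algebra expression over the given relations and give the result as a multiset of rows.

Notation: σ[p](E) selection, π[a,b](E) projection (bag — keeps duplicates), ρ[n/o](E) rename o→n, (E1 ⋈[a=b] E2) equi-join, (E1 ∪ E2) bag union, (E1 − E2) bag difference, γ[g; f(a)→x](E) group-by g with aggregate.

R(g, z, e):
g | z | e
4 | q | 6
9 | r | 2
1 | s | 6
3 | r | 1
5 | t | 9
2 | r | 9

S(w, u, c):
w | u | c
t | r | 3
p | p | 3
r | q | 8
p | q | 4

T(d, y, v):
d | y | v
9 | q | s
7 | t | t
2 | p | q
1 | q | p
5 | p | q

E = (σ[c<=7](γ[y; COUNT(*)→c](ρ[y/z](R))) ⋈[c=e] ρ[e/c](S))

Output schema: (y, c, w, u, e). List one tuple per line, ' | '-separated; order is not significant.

Per-node cardinality:
  R → 6
  ρ[y/z](R) → 6
  γ[y; COUNT(*)→c](ρ[y/z](R)) → 4
  σ[c<=7](γ[y; COUNT(*)→c](ρ[y/z](R))) → 4
  S → 4
  ρ[e/c](S) → 4
  (σ[c<=7](γ[y; COUNT(*)→c](ρ[y/z](R))) ⋈[c=e] ρ[e/c](S)) → 2

== RESULT ==
y | c | w | u | e
r | 3 | p | p | 3
r | 3 | t | r | 3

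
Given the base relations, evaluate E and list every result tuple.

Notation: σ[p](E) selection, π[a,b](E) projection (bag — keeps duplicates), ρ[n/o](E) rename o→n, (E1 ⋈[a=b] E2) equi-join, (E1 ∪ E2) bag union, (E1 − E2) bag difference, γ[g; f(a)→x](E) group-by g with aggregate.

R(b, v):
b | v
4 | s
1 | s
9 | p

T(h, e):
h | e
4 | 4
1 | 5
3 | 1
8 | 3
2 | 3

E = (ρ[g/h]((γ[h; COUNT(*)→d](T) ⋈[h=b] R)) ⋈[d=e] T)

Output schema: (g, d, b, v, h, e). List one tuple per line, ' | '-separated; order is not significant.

Subexpression sizes:
  T → 5
  γ[h; COUNT(*)→d](T) → 5
  R → 3
  (γ[h; COUNT(*)→d](T) ⋈[h=b] R) → 2
  ρ[g/h]((γ[h; COUNT(*)→d](T) ⋈[h=b] R)) → 2
  T → 5
  (ρ[g/h]((γ[h; COUNT(*)→d](T) ⋈[h=b] R)) ⋈[d=e] T) → 2

== RESULT ==
g | d | b | v | h | e
1 | 1 | 1 | s | 3 | 1
4 | 1 | 4 | s | 3 | 1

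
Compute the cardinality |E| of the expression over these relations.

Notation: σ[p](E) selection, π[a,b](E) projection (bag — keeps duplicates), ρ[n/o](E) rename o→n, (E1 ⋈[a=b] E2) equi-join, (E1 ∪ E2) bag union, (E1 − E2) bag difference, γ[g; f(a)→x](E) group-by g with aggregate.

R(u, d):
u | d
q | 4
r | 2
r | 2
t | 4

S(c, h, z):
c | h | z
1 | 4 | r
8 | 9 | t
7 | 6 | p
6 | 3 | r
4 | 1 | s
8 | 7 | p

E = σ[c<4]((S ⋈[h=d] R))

Subexpression sizes:
  S → 6
  R → 4
  (S ⋈[h=d] R) → 2
  σ[c<4]((S ⋈[h=d] R)) → 2

|E| = 2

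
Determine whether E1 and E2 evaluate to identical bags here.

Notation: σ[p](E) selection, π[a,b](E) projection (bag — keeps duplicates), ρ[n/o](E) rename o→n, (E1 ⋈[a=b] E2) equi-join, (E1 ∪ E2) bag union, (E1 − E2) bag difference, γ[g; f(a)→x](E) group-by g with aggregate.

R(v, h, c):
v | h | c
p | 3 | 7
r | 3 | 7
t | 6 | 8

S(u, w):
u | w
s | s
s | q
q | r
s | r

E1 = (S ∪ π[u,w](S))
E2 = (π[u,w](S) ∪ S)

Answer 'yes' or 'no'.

E1 row counts bottom-up:
  S → 4
  S → 4
  π[u,w](S) → 4
  (S ∪ π[u,w](S)) → 8
E2 row counts bottom-up:
  S → 4
  π[u,w](S) → 4
  S → 4
  (π[u,w](S) ∪ S) → 8

E1 and E2 produce the same multiset:
u | w
q | r
q | r
s | q
s | q
s | r
s | r
s | s
s | s

yes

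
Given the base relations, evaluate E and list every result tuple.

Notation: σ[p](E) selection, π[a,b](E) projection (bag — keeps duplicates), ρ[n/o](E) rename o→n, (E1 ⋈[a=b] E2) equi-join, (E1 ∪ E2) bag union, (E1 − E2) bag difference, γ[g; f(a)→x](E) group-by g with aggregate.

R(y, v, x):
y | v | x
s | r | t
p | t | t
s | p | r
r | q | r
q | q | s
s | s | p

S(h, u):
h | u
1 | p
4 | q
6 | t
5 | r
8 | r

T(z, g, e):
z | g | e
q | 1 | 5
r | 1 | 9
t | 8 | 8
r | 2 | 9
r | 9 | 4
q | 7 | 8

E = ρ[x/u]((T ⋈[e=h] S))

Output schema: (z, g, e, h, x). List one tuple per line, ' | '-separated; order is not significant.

Per-node cardinality:
  T → 6
  S → 5
  (T ⋈[e=h] S) → 4
  ρ[x/u]((T ⋈[e=h] S)) → 4

== RESULT ==
z | g | e | h | x
q | 1 | 5 | 5 | r
q | 7 | 8 | 8 | r
r | 9 | 4 | 4 | q
t | 8 | 8 | 8 | r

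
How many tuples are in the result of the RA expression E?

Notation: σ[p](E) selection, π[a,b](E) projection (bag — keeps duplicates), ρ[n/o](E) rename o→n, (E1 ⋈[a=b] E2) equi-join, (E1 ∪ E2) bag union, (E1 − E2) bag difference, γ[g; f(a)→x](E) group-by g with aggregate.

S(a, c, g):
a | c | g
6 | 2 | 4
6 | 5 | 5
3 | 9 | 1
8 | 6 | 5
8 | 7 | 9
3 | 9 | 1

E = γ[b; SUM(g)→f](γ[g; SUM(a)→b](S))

Subexpression sizes:
  S → 6
  γ[g; SUM(a)→b](S) → 4
  γ[b; SUM(g)→f](γ[g; SUM(a)→b](S)) → 3

|E| = 3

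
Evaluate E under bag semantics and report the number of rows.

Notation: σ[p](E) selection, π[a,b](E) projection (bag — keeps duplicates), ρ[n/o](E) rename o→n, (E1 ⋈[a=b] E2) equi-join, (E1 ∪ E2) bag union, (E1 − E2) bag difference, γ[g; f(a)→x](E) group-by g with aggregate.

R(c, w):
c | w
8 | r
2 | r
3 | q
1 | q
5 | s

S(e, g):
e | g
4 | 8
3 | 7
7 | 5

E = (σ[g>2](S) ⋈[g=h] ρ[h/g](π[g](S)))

Per-node cardinality:
  S → 3
  σ[g>2](S) → 3
  S → 3
  π[g](S) → 3
  ρ[h/g](π[g](S)) → 3
  (σ[g>2](S) ⋈[g=h] ρ[h/g](π[g](S))) → 3

|E| = 3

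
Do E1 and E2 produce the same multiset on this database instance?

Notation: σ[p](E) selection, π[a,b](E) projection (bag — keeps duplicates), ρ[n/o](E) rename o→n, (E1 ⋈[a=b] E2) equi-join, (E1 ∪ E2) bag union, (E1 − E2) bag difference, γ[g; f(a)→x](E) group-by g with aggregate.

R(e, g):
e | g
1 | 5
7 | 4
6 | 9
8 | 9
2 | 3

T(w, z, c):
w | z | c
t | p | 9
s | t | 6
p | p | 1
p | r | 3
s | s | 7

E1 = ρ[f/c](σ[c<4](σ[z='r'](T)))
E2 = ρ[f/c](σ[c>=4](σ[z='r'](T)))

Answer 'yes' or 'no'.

E1 per-node cardinality:
  T → 5
  σ[z='r'](T) → 1
  σ[c<4](σ[z='r'](T)) → 1
  ρ[f/c](σ[c<4](σ[z='r'](T))) → 1
E2 per-node cardinality:
  T → 5
  σ[z='r'](T) → 1
  σ[c>=4](σ[z='r'](T)) → 0
  ρ[f/c](σ[c>=4](σ[z='r'](T))) → 0

E1 result:
w | z | f
p | r | 3
E2 result:
w | z | f
(0 rows)
Witness: ('p', 'r', 3) appears 1× in E1 but 0× in E2.

no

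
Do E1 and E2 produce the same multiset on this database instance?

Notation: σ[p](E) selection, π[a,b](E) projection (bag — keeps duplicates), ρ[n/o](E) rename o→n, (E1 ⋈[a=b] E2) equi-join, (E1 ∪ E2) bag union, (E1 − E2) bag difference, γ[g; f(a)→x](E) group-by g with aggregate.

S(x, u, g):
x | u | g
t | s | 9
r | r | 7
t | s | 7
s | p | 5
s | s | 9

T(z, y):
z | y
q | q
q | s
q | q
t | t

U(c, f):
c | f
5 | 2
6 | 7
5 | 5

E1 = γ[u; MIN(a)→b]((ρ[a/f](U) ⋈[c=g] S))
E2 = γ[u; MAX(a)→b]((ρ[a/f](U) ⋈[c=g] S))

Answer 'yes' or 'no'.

E1 per-node cardinality:
  U → 3
  ρ[a/f](U) → 3
  S → 5
  (ρ[a/f](U) ⋈[c=g] S) → 2
  γ[u; MIN(a)→b]((ρ[a/f](U) ⋈[c=g] S)) → 1
E2 per-node cardinality:
  U → 3
  ρ[a/f](U) → 3
  S → 5
  (ρ[a/f](U) ⋈[c=g] S) → 2
  γ[u; MAX(a)→b]((ρ[a/f](U) ⋈[c=g] S)) → 1

E1 result:
u | b
p | 2
E2 result:
u | b
p | 5
Witness: ('p', 5) appears 0× in E1 but 1× in E2.

no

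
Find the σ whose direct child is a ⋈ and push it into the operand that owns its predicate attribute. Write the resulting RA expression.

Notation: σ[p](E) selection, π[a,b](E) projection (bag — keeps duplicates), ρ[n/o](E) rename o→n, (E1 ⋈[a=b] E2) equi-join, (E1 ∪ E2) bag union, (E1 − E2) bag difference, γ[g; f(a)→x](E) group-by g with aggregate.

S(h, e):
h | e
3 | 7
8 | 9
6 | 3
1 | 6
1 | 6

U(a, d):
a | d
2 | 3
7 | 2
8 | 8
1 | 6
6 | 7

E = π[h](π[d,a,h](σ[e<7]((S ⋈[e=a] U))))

σ filters on e, owned by the left side.
E' = π[h](π[d,a,h]((σ[e<7](S) ⋈[e=a] U)))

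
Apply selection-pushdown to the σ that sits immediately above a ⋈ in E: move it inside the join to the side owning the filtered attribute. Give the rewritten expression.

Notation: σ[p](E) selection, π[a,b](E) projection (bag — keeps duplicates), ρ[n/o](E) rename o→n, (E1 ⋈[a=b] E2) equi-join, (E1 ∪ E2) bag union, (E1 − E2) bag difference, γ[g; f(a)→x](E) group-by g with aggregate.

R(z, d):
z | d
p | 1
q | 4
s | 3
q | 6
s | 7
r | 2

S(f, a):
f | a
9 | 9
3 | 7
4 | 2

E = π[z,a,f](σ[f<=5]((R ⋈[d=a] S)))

σ filters on f, owned by the right side.
E' = π[z,a,f]((R ⋈[d=a] σ[f<=5](S)))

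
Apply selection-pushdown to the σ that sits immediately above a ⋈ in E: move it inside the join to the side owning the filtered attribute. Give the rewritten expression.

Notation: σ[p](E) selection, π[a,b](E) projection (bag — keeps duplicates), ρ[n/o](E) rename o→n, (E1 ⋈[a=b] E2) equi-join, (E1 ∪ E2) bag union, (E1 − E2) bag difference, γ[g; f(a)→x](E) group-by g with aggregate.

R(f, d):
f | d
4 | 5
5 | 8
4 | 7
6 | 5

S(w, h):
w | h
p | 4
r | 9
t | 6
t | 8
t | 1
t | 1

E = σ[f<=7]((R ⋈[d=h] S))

σ filters on f, owned by the left side.
E' = (σ[f<=7](R) ⋈[d=h] S)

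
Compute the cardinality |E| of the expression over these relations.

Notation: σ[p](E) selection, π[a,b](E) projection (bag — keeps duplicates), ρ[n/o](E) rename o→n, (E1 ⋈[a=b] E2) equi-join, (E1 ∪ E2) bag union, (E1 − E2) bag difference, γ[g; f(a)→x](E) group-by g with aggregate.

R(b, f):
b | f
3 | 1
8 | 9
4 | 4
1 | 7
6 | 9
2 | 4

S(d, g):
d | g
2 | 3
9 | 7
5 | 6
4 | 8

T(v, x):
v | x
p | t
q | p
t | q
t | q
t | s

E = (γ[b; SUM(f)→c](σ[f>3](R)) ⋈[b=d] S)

Row counts bottom-up:
  R → 6
  σ[f>3](R) → 5
  γ[b; SUM(f)→c](σ[f>3](R)) → 5
  S → 4
  (γ[b; SUM(f)→c](σ[f>3](R)) ⋈[b=d] S) → 2

|E| = 2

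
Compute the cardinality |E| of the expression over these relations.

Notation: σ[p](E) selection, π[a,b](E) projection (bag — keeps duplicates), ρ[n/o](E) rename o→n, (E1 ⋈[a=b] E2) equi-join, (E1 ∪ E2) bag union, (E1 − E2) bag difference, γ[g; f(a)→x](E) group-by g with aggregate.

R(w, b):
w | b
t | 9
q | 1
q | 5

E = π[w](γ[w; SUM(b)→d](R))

Subexpression sizes:
  R → 3
  γ[w; SUM(b)→d](R) → 2
  π[w](γ[w; SUM(b)→d](R)) → 2

|E| = 2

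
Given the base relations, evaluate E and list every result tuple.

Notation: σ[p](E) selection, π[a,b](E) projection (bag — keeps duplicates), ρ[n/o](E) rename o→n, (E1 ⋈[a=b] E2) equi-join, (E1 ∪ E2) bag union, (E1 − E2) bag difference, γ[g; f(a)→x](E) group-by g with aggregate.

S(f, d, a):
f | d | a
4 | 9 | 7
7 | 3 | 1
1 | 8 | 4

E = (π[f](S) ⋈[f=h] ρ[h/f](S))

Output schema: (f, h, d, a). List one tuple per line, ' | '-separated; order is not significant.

Stepwise |·|:
  S → 3
  π[f](S) → 3
  S → 3
  ρ[h/f](S) → 3
  (π[f](S) ⋈[f=h] ρ[h/f](S)) → 3

== RESULT ==
f | h | d | a
1 | 1 | 8 | 4
4 | 4 | 9 | 7
7 | 7 | 3 | 1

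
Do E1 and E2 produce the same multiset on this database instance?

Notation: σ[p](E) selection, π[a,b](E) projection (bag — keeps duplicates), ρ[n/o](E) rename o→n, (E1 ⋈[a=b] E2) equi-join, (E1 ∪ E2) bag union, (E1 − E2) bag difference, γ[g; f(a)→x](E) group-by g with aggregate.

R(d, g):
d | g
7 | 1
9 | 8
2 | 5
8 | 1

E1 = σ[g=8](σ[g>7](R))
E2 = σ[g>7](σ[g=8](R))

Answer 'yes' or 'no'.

E1 row counts bottom-up:
  R → 4
  σ[g>7](R) → 1
  σ[g=8](σ[g>7](R)) → 1
E2 row counts bottom-up:
  R → 4
  σ[g=8](R) → 1
  σ[g>7](σ[g=8](R)) → 1

E1 and E2 produce the same multiset:
d | g
9 | 8

yes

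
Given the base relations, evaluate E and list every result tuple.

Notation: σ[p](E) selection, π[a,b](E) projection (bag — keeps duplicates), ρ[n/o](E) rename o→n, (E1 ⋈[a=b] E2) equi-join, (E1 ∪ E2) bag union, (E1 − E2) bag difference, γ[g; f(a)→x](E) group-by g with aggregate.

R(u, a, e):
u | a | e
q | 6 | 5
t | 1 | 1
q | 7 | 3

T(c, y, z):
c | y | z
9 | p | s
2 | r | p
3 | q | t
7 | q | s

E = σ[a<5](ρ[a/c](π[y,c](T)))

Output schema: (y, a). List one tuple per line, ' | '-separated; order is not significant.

Row counts bottom-up:
  T → 4
  π[y,c](T) → 4
  ρ[a/c](π[y,c](T)) → 4
  σ[a<5](ρ[a/c](π[y,c](T))) → 2

== RESULT ==
y | a
q | 3
r | 2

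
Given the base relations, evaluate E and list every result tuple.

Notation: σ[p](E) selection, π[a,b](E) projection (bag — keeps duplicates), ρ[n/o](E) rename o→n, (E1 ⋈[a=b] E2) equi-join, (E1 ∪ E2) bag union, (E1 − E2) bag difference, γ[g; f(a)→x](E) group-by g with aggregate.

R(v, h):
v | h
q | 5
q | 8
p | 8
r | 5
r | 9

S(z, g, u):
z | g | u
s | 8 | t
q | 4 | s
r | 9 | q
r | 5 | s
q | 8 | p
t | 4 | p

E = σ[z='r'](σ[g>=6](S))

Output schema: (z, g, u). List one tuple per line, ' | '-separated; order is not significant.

Row counts bottom-up:
  S → 6
  σ[g>=6](S) → 3
  σ[z='r'](σ[g>=6](S)) → 1

== RESULT ==
z | g | u
r | 9 | q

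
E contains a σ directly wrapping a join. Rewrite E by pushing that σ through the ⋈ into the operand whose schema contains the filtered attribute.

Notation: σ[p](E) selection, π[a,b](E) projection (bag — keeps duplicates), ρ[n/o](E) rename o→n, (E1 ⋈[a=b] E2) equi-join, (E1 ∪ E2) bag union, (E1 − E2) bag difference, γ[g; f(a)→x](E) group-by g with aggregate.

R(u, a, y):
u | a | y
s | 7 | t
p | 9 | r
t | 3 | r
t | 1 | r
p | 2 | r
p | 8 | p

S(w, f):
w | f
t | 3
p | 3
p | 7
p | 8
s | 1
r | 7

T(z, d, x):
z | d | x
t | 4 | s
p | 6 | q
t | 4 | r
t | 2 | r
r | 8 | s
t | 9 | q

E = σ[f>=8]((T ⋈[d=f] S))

σ filters on f, owned by the right side.
E' = (T ⋈[d=f] σ[f>=8](S))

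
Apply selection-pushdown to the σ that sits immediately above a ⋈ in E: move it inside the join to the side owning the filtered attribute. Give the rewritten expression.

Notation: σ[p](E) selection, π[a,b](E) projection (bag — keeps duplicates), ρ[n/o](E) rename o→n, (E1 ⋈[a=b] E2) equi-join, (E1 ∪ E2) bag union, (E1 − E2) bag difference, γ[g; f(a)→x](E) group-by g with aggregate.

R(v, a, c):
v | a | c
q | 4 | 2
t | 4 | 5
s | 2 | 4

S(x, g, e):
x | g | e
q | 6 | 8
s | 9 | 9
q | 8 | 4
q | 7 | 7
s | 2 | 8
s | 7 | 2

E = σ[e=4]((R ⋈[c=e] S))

σ filters on e, owned by the right side.
E' = (R ⋈[c=e] σ[e=4](S))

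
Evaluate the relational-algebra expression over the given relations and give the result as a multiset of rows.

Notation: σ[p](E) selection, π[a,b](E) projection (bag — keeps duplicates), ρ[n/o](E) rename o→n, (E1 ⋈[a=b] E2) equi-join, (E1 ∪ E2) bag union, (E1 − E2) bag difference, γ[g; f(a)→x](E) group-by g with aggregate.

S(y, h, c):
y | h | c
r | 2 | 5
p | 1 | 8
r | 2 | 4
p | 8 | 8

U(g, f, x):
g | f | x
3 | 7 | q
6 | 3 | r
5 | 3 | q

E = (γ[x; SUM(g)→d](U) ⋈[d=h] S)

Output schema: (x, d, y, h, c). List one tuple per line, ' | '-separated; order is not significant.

Stepwise |·|:
  U → 3
  γ[x; SUM(g)→d](U) → 2
  S → 4
  (γ[x; SUM(g)→d](U) ⋈[d=h] S) → 1

== RESULT ==
x | d | y | h | c
q | 8 | p | 8 | 8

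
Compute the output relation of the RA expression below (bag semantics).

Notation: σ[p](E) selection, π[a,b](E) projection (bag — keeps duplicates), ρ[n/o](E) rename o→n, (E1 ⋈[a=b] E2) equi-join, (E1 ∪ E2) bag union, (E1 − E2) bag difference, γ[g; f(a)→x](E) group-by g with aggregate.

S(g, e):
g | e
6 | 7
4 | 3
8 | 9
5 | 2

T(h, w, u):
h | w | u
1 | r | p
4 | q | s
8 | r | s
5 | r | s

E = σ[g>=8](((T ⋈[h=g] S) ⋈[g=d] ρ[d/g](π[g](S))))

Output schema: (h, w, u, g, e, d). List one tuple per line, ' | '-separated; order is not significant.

Row counts bottom-up:
  T → 4
  S → 4
  (T ⋈[h=g] S) → 3
  S → 4
  π[g](S) → 4
  ρ[d/g](π[g](S)) → 4
  ((T ⋈[h=g] S) ⋈[g=d] ρ[d/g](π[g](S))) → 3
  σ[g>=8](((T ⋈[h=g] S) ⋈[g=d] ρ[d/g](π[g](S)))) → 1

== RESULT ==
h | w | u | g | e | d
8 | r | s | 8 | 9 | 8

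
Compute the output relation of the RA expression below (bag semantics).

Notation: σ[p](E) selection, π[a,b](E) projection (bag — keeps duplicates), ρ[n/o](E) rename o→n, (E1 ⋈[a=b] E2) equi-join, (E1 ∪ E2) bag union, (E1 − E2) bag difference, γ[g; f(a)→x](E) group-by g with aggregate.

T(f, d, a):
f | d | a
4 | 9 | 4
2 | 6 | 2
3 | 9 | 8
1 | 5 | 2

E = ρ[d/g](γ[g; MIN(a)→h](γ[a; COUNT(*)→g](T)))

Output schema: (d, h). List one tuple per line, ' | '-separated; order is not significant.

Stepwise |·|:
  T → 4
  γ[a; COUNT(*)→g](T) → 3
  γ[g; MIN(a)→h](γ[a; COUNT(*)→g](T)) → 2
  ρ[d/g](γ[g; MIN(a)→h](γ[a; COUNT(*)→g](T))) → 2

== RESULT ==
d | h
1 | 4
2 | 2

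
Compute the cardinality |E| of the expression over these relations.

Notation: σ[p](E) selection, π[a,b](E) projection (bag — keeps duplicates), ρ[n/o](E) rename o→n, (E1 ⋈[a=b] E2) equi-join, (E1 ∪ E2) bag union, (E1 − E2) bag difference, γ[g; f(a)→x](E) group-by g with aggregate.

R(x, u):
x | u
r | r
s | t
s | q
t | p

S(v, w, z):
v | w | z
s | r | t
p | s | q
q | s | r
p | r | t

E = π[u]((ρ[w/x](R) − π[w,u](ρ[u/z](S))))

Stepwise |·|:
  R → 4
  ρ[w/x](R) → 4
  S → 4
  ρ[u/z](S) → 4
  π[w,u](ρ[u/z](S)) → 4
  (ρ[w/x](R) − π[w,u](ρ[u/z](S))) → 3
  π[u]((ρ[w/x](R) − π[w,u](ρ[u/z](S)))) → 3

|E| = 3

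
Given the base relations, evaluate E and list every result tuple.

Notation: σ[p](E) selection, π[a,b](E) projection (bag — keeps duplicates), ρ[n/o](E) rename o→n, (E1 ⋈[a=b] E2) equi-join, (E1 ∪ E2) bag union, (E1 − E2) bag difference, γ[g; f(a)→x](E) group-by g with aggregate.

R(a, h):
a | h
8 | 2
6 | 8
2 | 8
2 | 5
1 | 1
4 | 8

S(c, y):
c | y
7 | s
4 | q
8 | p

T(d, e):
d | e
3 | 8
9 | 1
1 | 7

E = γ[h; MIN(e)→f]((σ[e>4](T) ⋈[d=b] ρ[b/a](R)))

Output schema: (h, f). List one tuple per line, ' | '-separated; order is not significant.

Per-node cardinality:
  T → 3
  σ[e>4](T) → 2
  R → 6
  ρ[b/a](R) → 6
  (σ[e>4](T) ⋈[d=b] ρ[b/a](R)) → 1
  γ[h; MIN(e)→f]((σ[e>4](T) ⋈[d=b] ρ[b/a](R))) → 1

== RESULT ==
h | f
1 | 7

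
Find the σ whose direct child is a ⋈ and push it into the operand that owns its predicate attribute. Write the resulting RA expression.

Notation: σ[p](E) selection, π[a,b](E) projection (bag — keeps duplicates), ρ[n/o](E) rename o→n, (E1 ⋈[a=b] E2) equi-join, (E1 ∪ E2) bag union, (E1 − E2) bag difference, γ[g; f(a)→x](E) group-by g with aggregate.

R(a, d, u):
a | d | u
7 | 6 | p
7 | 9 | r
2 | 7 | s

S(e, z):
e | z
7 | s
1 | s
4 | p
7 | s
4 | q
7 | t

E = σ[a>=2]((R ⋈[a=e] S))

σ filters on a, owned by the left side.
E' = (σ[a>=2](R) ⋈[a=e] S)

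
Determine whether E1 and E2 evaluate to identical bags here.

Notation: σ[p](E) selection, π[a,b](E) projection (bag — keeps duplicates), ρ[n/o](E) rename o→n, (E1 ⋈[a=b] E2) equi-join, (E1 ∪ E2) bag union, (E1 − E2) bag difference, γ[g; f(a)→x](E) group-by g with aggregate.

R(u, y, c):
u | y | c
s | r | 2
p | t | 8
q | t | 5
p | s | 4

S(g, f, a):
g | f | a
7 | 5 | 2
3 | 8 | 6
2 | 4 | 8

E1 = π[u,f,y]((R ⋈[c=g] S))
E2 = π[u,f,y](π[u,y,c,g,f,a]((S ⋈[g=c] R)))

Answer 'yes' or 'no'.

E1 subexpression sizes:
  R → 4
  S → 3
  (R ⋈[c=g] S) → 1
  π[u,f,y]((R ⋈[c=g] S)) → 1
E2 subexpression sizes:
  S → 3
  R → 4
  (S ⋈[g=c] R) → 1
  π[u,y,c,g,f,a]((S ⋈[g=c] R)) → 1
  π[u,f,y](π[u,y,c,g,f,a]((S ⋈[g=c] R))) → 1

E1 and E2 produce the same multiset:
u | f | y
s | 4 | r

yes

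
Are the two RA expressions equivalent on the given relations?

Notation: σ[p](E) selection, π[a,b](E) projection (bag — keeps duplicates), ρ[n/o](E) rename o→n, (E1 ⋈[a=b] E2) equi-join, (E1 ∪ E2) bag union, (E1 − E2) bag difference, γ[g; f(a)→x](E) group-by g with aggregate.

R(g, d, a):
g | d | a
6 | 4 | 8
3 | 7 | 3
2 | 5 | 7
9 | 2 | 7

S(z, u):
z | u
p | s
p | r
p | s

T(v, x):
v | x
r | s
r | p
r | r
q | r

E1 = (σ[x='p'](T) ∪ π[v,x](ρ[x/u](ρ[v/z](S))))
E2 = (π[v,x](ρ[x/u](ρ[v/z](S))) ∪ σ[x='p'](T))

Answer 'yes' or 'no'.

E1 per-node cardinality:
  T → 4
  σ[x='p'](T) → 1
  S → 3
  ρ[v/z](S) → 3
  ρ[x/u](ρ[v/z](S)) → 3
  π[v,x](ρ[x/u](ρ[v/z](S))) → 3
  (σ[x='p'](T) ∪ π[v,x](ρ[x/u](ρ[v/z](S)))) → 4
E2 per-node cardinality:
  S → 3
  ρ[v/z](S) → 3
  ρ[x/u](ρ[v/z](S)) → 3
  π[v,x](ρ[x/u](ρ[v/z](S))) → 3
  T → 4
  σ[x='p'](T) → 1
  (π[v,x](ρ[x/u](ρ[v/z](S))) ∪ σ[x='p'](T)) → 4

E1 and E2 produce the same multiset:
v | x
p | r
p | s
p | s
r | p

yes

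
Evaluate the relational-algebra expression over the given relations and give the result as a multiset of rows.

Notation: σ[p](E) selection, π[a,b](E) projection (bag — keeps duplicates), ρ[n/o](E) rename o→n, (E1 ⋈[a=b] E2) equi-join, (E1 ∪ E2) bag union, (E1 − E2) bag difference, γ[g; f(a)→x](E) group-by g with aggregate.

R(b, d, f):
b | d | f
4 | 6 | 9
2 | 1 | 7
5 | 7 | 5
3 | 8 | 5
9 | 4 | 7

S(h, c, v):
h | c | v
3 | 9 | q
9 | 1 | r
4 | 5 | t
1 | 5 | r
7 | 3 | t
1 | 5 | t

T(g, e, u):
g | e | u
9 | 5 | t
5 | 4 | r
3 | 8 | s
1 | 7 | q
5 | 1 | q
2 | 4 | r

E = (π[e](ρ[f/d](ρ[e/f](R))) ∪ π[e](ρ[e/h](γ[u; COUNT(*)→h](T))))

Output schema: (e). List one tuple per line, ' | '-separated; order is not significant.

Per-node cardinality:
  R → 5
  ρ[e/f](R) → 5
  ρ[f/d](ρ[e/f](R)) → 5
  π[e](ρ[f/d](ρ[e/f](R))) → 5
  T → 6
  γ[u; COUNT(*)→h](T) → 4
  ρ[e/h](γ[u; COUNT(*)→h](T)) → 4
  π[e](ρ[e/h](γ[u; COUNT(*)→h](T))) → 4
  (π[e](ρ[f/d](ρ[e/f](R))) ∪ π[e](ρ[e/h](γ[u; COUNT(*)→h](T)))) → 9

== RESULT ==
e
1
1
2
2
5
5
7
7
9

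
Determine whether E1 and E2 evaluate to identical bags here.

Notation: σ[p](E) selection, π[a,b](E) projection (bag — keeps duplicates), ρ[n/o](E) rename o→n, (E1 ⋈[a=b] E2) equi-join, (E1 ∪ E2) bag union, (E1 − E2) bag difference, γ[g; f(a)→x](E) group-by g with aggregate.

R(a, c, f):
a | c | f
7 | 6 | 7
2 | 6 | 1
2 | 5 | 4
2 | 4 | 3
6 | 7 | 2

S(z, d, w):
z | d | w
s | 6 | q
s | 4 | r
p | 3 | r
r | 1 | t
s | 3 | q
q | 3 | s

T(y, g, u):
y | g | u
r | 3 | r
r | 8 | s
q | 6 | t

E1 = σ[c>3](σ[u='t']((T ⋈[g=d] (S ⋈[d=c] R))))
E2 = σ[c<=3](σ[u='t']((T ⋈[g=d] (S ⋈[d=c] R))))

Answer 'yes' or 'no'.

E1 row counts bottom-up:
  T → 3
  S → 6
  R → 5
  (S ⋈[d=c] R) → 3
  (T ⋈[g=d] (S ⋈[d=c] R)) → 2
  σ[u='t']((T ⋈[g=d] (S ⋈[d=c] R))) → 2
  σ[c>3](σ[u='t']((T ⋈[g=d] (S ⋈[d=c] R)))) → 2
E2 row counts bottom-up:
  T → 3
  S → 6
  R → 5
  (S ⋈[d=c] R) → 3
  (T ⋈[g=d] (S ⋈[d=c] R)) → 2
  σ[u='t']((T ⋈[g=d] (S ⋈[d=c] R))) → 2
  σ[c<=3](σ[u='t']((T ⋈[g=d] (S ⋈[d=c] R)))) → 0

E1 result:
y | g | u | z | d | w | a | c | f
q | 6 | t | s | 6 | q | 2 | 6 | 1
q | 6 | t | s | 6 | q | 7 | 6 | 7
E2 result:
y | g | u | z | d | w | a | c | f
(0 rows)
Witness: ('q', 6, 't', 's', 6, 'q', 7, 6, 7) appears 1× in E1 but 0× in E2.

no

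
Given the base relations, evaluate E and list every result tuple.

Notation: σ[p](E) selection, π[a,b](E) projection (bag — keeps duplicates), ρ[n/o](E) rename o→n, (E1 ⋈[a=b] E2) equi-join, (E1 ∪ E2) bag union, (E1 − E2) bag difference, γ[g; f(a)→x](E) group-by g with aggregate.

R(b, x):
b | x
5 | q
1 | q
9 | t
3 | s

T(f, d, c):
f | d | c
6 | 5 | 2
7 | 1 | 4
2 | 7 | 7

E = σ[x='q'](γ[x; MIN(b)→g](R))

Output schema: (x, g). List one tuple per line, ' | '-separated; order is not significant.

Row counts bottom-up:
  R → 4
  γ[x; MIN(b)→g](R) → 3
  σ[x='q'](γ[x; MIN(b)→g](R)) → 1

== RESULT ==
x | g
q | 1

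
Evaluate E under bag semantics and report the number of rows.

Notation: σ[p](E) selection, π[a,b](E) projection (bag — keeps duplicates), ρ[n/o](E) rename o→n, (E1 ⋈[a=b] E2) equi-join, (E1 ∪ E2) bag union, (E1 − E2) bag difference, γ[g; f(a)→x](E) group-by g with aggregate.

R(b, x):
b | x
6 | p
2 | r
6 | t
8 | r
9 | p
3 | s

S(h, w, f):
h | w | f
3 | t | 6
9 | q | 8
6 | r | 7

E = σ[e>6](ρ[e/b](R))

Per-node cardinality:
  R → 6
  ρ[e/b](R) → 6
  σ[e>6](ρ[e/b](R)) → 2

|E| = 2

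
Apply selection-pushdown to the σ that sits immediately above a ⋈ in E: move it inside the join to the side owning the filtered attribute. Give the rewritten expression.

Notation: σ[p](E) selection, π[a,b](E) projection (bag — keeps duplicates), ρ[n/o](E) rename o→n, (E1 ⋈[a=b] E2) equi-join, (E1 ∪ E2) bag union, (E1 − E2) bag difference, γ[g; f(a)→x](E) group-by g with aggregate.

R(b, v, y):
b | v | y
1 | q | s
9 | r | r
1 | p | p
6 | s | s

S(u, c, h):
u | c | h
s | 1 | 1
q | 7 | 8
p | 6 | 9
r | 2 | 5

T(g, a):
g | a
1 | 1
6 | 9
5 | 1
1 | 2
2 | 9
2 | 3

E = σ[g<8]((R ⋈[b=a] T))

σ filters on g, owned by the right side.
E' = (R ⋈[b=a] σ[g<8](T))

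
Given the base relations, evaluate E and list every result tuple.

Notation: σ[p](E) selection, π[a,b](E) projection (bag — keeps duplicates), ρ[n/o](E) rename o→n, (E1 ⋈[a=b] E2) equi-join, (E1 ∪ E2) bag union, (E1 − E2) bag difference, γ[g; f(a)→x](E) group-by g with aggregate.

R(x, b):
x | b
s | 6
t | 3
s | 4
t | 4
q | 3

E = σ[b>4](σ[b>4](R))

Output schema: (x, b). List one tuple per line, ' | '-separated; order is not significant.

Subexpression sizes:
  R → 5
  σ[b>4](R) → 1
  σ[b>4](σ[b>4](R)) → 1

== RESULT ==
x | b
s | 6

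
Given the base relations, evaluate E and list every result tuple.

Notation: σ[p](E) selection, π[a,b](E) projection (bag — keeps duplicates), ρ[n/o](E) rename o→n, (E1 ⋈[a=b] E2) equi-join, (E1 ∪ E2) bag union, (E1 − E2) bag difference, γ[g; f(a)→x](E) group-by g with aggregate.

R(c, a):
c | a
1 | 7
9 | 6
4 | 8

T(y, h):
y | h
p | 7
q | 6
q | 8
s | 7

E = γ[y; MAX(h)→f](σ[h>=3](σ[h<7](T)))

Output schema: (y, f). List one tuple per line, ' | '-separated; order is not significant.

Stepwise |·|:
  T → 4
  σ[h<7](T) → 1
  σ[h>=3](σ[h<7](T)) → 1
  γ[y; MAX(h)→f](σ[h>=3](σ[h<7](T))) → 1

== RESULT ==
y | f
q | 6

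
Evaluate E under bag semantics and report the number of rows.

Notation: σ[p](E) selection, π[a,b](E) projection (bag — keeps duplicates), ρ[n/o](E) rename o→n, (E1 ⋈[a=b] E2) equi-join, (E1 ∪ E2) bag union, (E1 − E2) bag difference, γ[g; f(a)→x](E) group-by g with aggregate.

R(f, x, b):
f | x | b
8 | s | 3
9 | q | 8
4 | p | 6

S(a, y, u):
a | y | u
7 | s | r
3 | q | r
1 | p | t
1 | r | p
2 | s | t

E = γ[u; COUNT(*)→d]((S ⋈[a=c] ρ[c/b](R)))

Row counts bottom-up:
  S → 5
  R → 3
  ρ[c/b](R) → 3
  (S ⋈[a=c] ρ[c/b](R)) → 1
  γ[u; COUNT(*)→d]((S ⋈[a=c] ρ[c/b](R))) → 1

|E| = 1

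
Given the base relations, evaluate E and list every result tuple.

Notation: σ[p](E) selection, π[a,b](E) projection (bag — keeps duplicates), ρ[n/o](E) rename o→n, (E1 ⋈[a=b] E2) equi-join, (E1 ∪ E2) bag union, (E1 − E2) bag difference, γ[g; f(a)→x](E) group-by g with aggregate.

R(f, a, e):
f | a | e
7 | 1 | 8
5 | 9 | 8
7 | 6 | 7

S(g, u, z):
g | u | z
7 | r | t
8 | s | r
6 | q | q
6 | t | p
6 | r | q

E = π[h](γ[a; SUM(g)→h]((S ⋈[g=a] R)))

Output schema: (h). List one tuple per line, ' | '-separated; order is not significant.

Row counts bottom-up:
  S → 5
  R → 3
  (S ⋈[g=a] R) → 3
  γ[a; SUM(g)→h]((S ⋈[g=a] R)) → 1
  π[h](γ[a; SUM(g)→h]((S ⋈[g=a] R))) → 1

== RESULT ==
h
18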